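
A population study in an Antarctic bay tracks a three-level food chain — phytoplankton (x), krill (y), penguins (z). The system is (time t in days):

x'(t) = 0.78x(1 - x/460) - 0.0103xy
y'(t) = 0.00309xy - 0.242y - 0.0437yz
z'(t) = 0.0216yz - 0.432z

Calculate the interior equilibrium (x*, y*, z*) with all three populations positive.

x* ≈ 339, y* ≈ 20, z* ≈ 18.4

From dz/dt = 0: 0.0216y* = 0.432, so y* = 20.
From dx/dt = 0: 0.78(1 - x*/460) = 0.0103·20, giving x* = 460·(1 - 0.264) = 339.
From dy/dt = 0: 0.00309·339 - 0.242 = 0.0437z*, so z* = 0.804/0.0437 = 18.4.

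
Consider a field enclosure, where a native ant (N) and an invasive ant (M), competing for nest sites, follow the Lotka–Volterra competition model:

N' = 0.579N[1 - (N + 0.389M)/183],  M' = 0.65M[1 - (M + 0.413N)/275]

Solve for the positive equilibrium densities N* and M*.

N* ≈ 90.6, M* ≈ 238

Setting both brackets to zero gives the nullclines N + 0.389M = 183 and 0.413N + M = 275.
Substituting M = 275 - 0.413N into the first: N(1 - 0.389·0.413) = 183 - 0.389·275.
So N* = 76/0.839 = 90.6, and then M* = 275 - 0.413·90.6 = 238.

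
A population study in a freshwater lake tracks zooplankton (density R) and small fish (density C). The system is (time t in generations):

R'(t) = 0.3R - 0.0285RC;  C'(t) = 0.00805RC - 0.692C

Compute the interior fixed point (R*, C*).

Set dC/dt = 0 with C > 0: 0.00805R - 0.692 = 0, so R* = 0.692/0.00805 = 86.
Set dR/dt = 0 with R > 0: 0.3 - 0.0285C = 0, so C* = 0.3/0.0285 = 10.5.

R* ≈ 86, C* ≈ 10.5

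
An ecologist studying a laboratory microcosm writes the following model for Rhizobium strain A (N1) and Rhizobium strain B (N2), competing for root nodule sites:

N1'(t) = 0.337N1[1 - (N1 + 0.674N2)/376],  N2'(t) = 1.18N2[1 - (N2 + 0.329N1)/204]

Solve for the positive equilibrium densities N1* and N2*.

N1* ≈ 306, N2* ≈ 103

Setting both brackets to zero gives the nullclines N1 + 0.674N2 = 376 and 0.329N1 + N2 = 204.
Substituting N2 = 204 - 0.329N1 into the first: N1(1 - 0.674·0.329) = 376 - 0.674·204.
So N1* = 239/0.778 = 306, and then N2* = 204 - 0.329·306 = 103.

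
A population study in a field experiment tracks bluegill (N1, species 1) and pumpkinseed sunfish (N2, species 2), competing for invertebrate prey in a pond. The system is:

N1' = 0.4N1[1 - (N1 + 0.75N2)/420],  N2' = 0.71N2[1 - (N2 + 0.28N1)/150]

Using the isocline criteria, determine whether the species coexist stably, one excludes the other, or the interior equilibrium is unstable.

stable coexistence

Compare the nullcline intercepts: K1/α12 = 420/0.75 = 560 > K2 = 150; K2/α21 = 150/0.28 = 536 > K1 = 420.
Since both inequalities hold, each species can invade when rare, so the interior equilibrium is stable.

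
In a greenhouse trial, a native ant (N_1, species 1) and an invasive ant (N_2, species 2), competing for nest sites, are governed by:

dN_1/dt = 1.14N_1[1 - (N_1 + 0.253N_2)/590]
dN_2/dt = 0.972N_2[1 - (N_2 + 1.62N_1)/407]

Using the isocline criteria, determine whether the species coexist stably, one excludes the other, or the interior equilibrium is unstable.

Compare the nullcline intercepts: K1/α12 = 590/0.253 = 2330 > K2 = 407; K2/α21 = 407/1.62 = 251 < K1 = 590.
Since the inequalities point opposite ways, species 1 can invade but species 2 cannot.

species 1 excludes species 2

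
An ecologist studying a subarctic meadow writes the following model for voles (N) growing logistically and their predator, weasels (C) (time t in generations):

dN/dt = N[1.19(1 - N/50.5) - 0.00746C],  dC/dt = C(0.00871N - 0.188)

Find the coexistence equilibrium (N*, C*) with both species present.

N* ≈ 21.6, C* ≈ 91.3

From dC/dt = 0 with C > 0: 0.00871N* = 0.188, so N* = 21.6.
Substitute into dN/dt = 0: 1.19(1 - 21.6/50.5) = 0.00746C*.
The bracket is 0.573, giving C* = 0.681/0.00746 = 91.3.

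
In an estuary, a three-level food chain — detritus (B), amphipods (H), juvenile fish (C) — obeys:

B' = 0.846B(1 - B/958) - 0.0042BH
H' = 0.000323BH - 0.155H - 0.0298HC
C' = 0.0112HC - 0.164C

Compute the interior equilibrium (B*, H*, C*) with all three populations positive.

From dC/dt = 0: 0.0112H* = 0.164, so H* = 14.6.
From dB/dt = 0: 0.846(1 - B*/958) = 0.0042·14.6, giving B* = 958·(1 - 0.0727) = 888.
From dH/dt = 0: 0.000323·888 - 0.155 = 0.0298C*, so C* = 0.132/0.0298 = 4.43.

B* ≈ 888, H* ≈ 14.6, C* ≈ 4.43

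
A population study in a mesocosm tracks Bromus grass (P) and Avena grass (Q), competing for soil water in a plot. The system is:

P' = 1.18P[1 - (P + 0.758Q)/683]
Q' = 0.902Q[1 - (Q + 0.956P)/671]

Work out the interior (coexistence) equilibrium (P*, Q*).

Setting both brackets to zero gives the nullclines P + 0.758Q = 683 and 0.956P + Q = 671.
Substituting Q = 671 - 0.956P into the first: P(1 - 0.758·0.956) = 683 - 0.758·671.
So P* = 174/0.275 = 633, and then Q* = 671 - 0.956·633 = 65.6.

P* ≈ 633, Q* ≈ 65.6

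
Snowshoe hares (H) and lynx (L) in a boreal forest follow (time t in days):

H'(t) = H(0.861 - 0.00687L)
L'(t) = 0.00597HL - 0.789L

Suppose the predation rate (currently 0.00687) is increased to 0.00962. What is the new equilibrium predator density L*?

L* ≈ 89.5

At the interior fixed point, setting dH/dt = 0 with H > 0 fixes L* = (prey growth rate)/(HL coefficient) — independent of the other coefficients.
With the change, L* = 0.861/0.00962 = 89.5; it falls from 125.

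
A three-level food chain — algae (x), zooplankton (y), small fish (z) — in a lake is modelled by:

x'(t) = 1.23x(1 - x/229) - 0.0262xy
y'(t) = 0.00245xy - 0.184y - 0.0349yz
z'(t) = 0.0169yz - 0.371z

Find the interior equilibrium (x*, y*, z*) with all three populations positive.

From dz/dt = 0: 0.0169y* = 0.371, so y* = 22.
From dx/dt = 0: 1.23(1 - x*/229) = 0.0262·22, giving x* = 229·(1 - 0.468) = 122.
From dy/dt = 0: 0.00245·122 - 0.184 = 0.0349z*, so z* = 0.115/0.0349 = 3.29.

x* ≈ 122, y* ≈ 22, z* ≈ 3.29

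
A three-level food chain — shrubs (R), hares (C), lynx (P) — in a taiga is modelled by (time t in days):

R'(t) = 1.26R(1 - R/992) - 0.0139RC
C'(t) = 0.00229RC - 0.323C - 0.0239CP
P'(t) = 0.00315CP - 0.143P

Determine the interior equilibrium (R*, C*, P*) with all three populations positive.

R* ≈ 495, C* ≈ 45.4, P* ≈ 33.9

From dP/dt = 0: 0.00315C* = 0.143, so C* = 45.4.
From dR/dt = 0: 1.26(1 - R*/992) = 0.0139·45.4, giving R* = 992·(1 - 0.501) = 495.
From dC/dt = 0: 0.00229·495 - 0.323 = 0.0239P*, so P* = 0.811/0.0239 = 33.9.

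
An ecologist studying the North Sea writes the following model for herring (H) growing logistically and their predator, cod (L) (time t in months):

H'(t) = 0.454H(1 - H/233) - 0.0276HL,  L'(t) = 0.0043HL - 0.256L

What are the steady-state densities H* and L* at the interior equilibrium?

H* ≈ 59.5, L* ≈ 12.2

From dL/dt = 0 with L > 0: 0.0043H* = 0.256, so H* = 59.5.
Substitute into dH/dt = 0: 0.454(1 - 59.5/233) = 0.0276L*.
The bracket is 0.744, giving L* = 0.338/0.0276 = 12.2.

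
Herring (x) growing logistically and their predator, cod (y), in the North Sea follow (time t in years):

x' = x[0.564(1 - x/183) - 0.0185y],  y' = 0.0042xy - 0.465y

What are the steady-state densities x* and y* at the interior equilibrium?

x* ≈ 111, y* ≈ 12

From dy/dt = 0 with y > 0: 0.0042x* = 0.465, so x* = 111.
Substitute into dx/dt = 0: 0.564(1 - 111/183) = 0.0185y*.
The bracket is 0.395, giving y* = 0.223/0.0185 = 12.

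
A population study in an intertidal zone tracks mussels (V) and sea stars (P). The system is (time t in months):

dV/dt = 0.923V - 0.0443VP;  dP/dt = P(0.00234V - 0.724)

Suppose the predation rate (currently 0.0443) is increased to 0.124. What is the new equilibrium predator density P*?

P* ≈ 7.44

At the interior fixed point, setting dV/dt = 0 with V > 0 fixes P* = (prey growth rate)/(VP coefficient) — independent of the other coefficients.
With the change, P* = 0.923/0.124 = 7.44; it falls from 20.8.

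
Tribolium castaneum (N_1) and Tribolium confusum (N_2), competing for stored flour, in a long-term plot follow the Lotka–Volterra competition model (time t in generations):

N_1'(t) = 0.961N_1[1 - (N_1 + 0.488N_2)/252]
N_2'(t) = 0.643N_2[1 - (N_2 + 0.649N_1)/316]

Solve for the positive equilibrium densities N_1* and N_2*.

Setting both brackets to zero gives the nullclines N_1 + 0.488N_2 = 252 and 0.649N_1 + N_2 = 316.
Substituting N_2 = 316 - 0.649N_1 into the first: N_1(1 - 0.488·0.649) = 252 - 0.488·316.
So N_1* = 97.8/0.683 = 143, and then N_2* = 316 - 0.649·143 = 223.

N_1* ≈ 143, N_2* ≈ 223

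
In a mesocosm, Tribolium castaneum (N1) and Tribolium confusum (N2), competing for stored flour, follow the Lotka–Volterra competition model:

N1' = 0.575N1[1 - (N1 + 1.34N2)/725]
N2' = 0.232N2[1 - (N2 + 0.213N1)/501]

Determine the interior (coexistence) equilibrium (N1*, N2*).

N1* ≈ 75.1, N2* ≈ 485

Setting both brackets to zero gives the nullclines N1 + 1.34N2 = 725 and 0.213N1 + N2 = 501.
Substituting N2 = 501 - 0.213N1 into the first: N1(1 - 1.34·0.213) = 725 - 1.34·501.
So N1* = 53.7/0.715 = 75.1, and then N2* = 501 - 0.213·75.1 = 485.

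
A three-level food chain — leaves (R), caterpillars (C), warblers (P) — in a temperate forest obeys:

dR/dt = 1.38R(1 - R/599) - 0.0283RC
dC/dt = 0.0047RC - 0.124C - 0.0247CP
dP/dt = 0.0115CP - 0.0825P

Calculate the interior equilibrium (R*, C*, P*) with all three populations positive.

From dP/dt = 0: 0.0115C* = 0.0825, so C* = 7.17.
From dR/dt = 0: 1.38(1 - R*/599) = 0.0283·7.17, giving R* = 599·(1 - 0.147) = 511.
From dC/dt = 0: 0.0047·511 - 0.124 = 0.0247P*, so P* = 2.28/0.0247 = 92.2.

R* ≈ 511, C* ≈ 7.17, P* ≈ 92.2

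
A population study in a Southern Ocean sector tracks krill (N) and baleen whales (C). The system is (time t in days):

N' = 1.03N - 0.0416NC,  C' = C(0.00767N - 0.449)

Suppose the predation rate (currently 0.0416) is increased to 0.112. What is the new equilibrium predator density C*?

C* ≈ 9.2

At the interior fixed point, setting dN/dt = 0 with N > 0 fixes C* = (prey growth rate)/(NC coefficient) — independent of the other coefficients.
With the change, C* = 1.03/0.112 = 9.2; it falls from 24.8.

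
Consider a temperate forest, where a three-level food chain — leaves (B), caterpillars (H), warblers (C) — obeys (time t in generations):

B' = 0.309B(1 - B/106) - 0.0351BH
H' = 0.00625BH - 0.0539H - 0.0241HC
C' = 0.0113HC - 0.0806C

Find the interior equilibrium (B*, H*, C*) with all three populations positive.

B* ≈ 20.1, H* ≈ 7.13, C* ≈ 2.98

From dC/dt = 0: 0.0113H* = 0.0806, so H* = 7.13.
From dB/dt = 0: 0.309(1 - B*/106) = 0.0351·7.13, giving B* = 106·(1 - 0.81) = 20.1.
From dH/dt = 0: 0.00625·20.1 - 0.0539 = 0.0241C*, so C* = 0.0718/0.0241 = 2.98.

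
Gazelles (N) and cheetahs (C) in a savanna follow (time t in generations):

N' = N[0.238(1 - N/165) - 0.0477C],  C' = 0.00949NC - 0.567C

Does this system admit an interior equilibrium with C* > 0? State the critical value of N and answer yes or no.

Threshold N = 59.7; K > 59.7, so yes, the predator persists.

The predator equation gives dC/dt > 0 only when N > 0.567/0.00949 = 59.7.
Without the predator, N → K = 165. Since 165 > 59.7, the predator can invade and persist.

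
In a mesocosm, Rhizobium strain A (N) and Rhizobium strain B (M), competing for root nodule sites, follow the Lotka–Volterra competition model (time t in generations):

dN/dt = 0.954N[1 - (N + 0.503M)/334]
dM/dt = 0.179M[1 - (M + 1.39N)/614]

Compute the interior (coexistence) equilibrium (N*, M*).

N* ≈ 83.6, M* ≈ 498

Setting both brackets to zero gives the nullclines N + 0.503M = 334 and 1.39N + M = 614.
Substituting M = 614 - 1.39N into the first: N(1 - 0.503·1.39) = 334 - 0.503·614.
So N* = 25.2/0.301 = 83.6, and then M* = 614 - 1.39·83.6 = 498.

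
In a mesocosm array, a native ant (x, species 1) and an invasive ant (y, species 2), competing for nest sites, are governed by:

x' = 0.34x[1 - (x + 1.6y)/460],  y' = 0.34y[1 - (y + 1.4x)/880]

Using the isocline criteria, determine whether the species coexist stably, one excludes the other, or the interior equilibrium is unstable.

Compare the nullcline intercepts: K1/α12 = 460/1.6 = 288 < K2 = 880; K2/α21 = 880/1.4 = 629 > K1 = 460.
Since the inequalities point opposite ways, species 2 can invade but species 1 cannot.

species 2 excludes species 1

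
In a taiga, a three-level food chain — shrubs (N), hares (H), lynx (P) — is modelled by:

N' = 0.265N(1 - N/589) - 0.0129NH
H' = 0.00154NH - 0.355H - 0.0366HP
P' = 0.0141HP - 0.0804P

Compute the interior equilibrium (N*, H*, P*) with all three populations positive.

From dP/dt = 0: 0.0141H* = 0.0804, so H* = 5.7.
From dN/dt = 0: 0.265(1 - N*/589) = 0.0129·5.7, giving N* = 589·(1 - 0.278) = 426.
From dH/dt = 0: 0.00154·426 - 0.355 = 0.0366P*, so P* = 0.3/0.0366 = 8.2.

N* ≈ 426, H* ≈ 5.7, P* ≈ 8.2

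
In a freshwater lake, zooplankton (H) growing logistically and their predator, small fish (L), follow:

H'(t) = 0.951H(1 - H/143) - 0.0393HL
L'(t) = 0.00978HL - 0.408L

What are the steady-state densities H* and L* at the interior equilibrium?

From dL/dt = 0 with L > 0: 0.00978H* = 0.408, so H* = 41.7.
Substitute into dH/dt = 0: 0.951(1 - 41.7/143) = 0.0393L*.
The bracket is 0.708, giving L* = 0.674/0.0393 = 17.1.

H* ≈ 41.7, L* ≈ 17.1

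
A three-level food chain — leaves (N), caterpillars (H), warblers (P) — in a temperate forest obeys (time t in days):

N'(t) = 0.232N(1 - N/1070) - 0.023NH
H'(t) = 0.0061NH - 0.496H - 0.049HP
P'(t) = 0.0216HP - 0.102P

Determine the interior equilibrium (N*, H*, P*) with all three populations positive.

From dP/dt = 0: 0.0216H* = 0.102, so H* = 4.72.
From dN/dt = 0: 0.232(1 - N*/1070) = 0.023·4.72, giving N* = 1070·(1 - 0.468) = 569.
From dH/dt = 0: 0.0061·569 - 0.496 = 0.049P*, so P* = 2.98/0.049 = 60.7.

N* ≈ 569, H* ≈ 4.72, P* ≈ 60.7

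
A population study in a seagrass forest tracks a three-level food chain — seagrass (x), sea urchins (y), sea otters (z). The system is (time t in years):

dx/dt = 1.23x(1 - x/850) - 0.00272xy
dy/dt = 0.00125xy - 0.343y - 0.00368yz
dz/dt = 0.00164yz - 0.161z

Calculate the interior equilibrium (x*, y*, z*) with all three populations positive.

From dz/dt = 0: 0.00164y* = 0.161, so y* = 98.2.
From dx/dt = 0: 1.23(1 - x*/850) = 0.00272·98.2, giving x* = 850·(1 - 0.217) = 665.
From dy/dt = 0: 0.00125·665 - 0.343 = 0.00368z*, so z* = 0.489/0.00368 = 133.

x* ≈ 665, y* ≈ 98.2, z* ≈ 133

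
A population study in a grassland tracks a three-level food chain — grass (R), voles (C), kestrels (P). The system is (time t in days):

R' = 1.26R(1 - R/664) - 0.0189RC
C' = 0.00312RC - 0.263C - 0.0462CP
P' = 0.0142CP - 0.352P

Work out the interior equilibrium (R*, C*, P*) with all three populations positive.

From dP/dt = 0: 0.0142C* = 0.352, so C* = 24.8.
From dR/dt = 0: 1.26(1 - R*/664) = 0.0189·24.8, giving R* = 664·(1 - 0.372) = 417.
From dC/dt = 0: 0.00312·417 - 0.263 = 0.0462P*, so P* = 1.04/0.0462 = 22.5.

R* ≈ 417, C* ≈ 24.8, P* ≈ 22.5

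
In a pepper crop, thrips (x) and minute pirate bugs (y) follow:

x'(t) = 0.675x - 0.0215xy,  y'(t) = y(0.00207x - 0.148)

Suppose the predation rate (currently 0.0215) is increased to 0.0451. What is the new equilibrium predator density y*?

At the interior fixed point, setting dx/dt = 0 with x > 0 fixes y* = (prey growth rate)/(xy coefficient) — independent of the other coefficients.
With the change, y* = 0.675/0.0451 = 15; it falls from 31.4.

y* ≈ 15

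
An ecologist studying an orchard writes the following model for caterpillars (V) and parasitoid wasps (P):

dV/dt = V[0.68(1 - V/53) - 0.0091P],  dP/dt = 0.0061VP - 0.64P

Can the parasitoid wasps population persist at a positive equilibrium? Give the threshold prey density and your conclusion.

The predator equation gives dP/dt > 0 only when V > 0.64/0.0061 = 105.
Without the predator, V → K = 53. Since 53 < 105, the predator cannot invade.

Threshold V = 105; K < 105, so no, the predator goes extinct.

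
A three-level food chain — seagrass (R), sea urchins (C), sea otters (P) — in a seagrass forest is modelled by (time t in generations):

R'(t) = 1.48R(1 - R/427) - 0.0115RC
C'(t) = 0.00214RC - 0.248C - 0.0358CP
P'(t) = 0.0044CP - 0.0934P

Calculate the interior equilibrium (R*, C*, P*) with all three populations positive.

From dP/dt = 0: 0.0044C* = 0.0934, so C* = 21.2.
From dR/dt = 0: 1.48(1 - R*/427) = 0.0115·21.2, giving R* = 427·(1 - 0.165) = 357.
From dC/dt = 0: 0.00214·357 - 0.248 = 0.0358P*, so P* = 0.515/0.0358 = 14.4.

R* ≈ 357, C* ≈ 21.2, P* ≈ 14.4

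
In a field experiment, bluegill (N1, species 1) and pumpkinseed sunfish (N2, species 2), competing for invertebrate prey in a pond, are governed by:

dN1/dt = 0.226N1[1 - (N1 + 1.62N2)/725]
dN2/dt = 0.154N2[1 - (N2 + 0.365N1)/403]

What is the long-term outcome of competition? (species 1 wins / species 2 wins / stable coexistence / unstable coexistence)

stable coexistence

Compare the nullcline intercepts: K1/α12 = 725/1.62 = 448 > K2 = 403; K2/α21 = 403/0.365 = 1100 > K1 = 725.
Since both inequalities hold, each species can invade when rare, so the interior equilibrium is stable.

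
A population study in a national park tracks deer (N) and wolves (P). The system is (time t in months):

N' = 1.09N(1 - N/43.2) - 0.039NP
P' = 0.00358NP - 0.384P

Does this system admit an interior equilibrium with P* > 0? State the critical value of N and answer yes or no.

The predator equation gives dP/dt > 0 only when N > 0.384/0.00358 = 107.
Without the predator, N → K = 43.2. Since 43.2 < 107, the predator cannot invade.

Threshold N = 107; K < 107, so no, the predator goes extinct.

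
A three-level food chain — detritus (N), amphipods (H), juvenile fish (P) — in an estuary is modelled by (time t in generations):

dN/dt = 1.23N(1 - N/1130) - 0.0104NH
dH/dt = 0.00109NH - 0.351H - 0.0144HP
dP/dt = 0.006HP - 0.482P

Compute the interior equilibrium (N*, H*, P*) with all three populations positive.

From dP/dt = 0: 0.006H* = 0.482, so H* = 80.3.
From dN/dt = 0: 1.23(1 - N*/1130) = 0.0104·80.3, giving N* = 1130·(1 - 0.679) = 362.
From dH/dt = 0: 0.00109·362 - 0.351 = 0.0144P*, so P* = 0.0441/0.0144 = 3.06.

N* ≈ 362, H* ≈ 80.3, P* ≈ 3.06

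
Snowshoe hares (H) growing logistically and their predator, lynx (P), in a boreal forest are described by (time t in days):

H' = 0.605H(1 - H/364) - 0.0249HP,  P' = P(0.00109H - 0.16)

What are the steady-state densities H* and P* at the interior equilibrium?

H* ≈ 147, P* ≈ 14.5

From dP/dt = 0 with P > 0: 0.00109H* = 0.16, so H* = 147.
Substitute into dH/dt = 0: 0.605(1 - 147/364) = 0.0249P*.
The bracket is 0.597, giving P* = 0.361/0.0249 = 14.5.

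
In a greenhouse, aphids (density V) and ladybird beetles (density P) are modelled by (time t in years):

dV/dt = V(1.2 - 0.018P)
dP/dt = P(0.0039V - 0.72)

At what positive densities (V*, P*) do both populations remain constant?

Set dP/dt = 0 with P > 0: 0.0039V - 0.72 = 0, so V* = 0.72/0.0039 = 185.
Set dV/dt = 0 with V > 0: 1.2 - 0.018P = 0, so P* = 1.2/0.018 = 66.7.

V* ≈ 185, P* ≈ 66.7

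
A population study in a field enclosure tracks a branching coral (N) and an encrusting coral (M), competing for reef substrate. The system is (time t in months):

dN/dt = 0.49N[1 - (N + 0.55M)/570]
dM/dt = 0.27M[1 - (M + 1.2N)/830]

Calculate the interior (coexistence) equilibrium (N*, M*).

Setting both brackets to zero gives the nullclines N + 0.55M = 570 and 1.2N + M = 830.
Substituting M = 830 - 1.2N into the first: N(1 - 0.55·1.2) = 570 - 0.55·830.
So N* = 113/0.34 = 334, and then M* = 830 - 1.2·334 = 429.

N* ≈ 334, M* ≈ 429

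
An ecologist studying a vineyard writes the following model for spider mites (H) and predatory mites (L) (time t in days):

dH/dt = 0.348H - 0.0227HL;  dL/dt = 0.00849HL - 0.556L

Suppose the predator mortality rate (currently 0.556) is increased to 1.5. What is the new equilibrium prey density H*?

H* ≈ 177

At the interior fixed point, setting dL/dt = 0 with L > 0 fixes H* = (predator death rate)/(HL coefficient) — independent of the other coefficients.
With the change, H* = 1.5/0.00849 = 177; it rises from 65.5.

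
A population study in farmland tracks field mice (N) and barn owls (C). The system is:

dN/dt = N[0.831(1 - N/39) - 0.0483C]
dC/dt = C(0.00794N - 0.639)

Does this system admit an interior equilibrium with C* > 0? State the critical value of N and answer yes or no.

The predator equation gives dC/dt > 0 only when N > 0.639/0.00794 = 80.5.
Without the predator, N → K = 39. Since 39 < 80.5, the predator cannot invade.

Threshold N = 80.5; K < 80.5, so no, the predator goes extinct.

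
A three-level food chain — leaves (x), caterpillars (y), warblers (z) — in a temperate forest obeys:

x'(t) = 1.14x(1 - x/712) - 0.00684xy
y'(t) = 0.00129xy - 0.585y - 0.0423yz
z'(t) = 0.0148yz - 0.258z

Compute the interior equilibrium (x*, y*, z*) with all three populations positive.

x* ≈ 638, y* ≈ 17.4, z* ≈ 5.61

From dz/dt = 0: 0.0148y* = 0.258, so y* = 17.4.
From dx/dt = 0: 1.14(1 - x*/712) = 0.00684·17.4, giving x* = 712·(1 - 0.105) = 638.
From dy/dt = 0: 0.00129·638 - 0.585 = 0.0423z*, so z* = 0.237/0.0423 = 5.61.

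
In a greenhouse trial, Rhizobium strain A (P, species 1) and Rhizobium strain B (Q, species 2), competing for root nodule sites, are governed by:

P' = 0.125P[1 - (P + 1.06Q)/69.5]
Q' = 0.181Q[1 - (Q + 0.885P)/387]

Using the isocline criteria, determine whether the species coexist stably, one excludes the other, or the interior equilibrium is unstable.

species 2 excludes species 1

Compare the nullcline intercepts: K1/α12 = 69.5/1.06 = 65.6 < K2 = 387; K2/α21 = 387/0.885 = 437 > K1 = 69.5.
Since the inequalities point opposite ways, species 2 can invade but species 1 cannot.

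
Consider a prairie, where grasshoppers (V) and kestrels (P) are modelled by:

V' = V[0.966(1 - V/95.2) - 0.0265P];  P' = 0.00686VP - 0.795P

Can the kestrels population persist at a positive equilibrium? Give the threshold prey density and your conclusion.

The predator equation gives dP/dt > 0 only when V > 0.795/0.00686 = 116.
Without the predator, V → K = 95.2. Since 95.2 < 116, the predator cannot invade.

Threshold V = 116; K < 116, so no, the predator goes extinct.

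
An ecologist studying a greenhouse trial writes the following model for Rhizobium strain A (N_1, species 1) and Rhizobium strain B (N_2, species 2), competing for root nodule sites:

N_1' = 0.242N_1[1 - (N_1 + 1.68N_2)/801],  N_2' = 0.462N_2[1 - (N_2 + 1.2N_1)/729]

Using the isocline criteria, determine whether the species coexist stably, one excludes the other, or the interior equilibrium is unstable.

Compare the nullcline intercepts: K1/α12 = 801/1.68 = 477 < K2 = 729; K2/α21 = 729/1.2 = 608 < K1 = 801.
Since both are reversed, neither can invade when rare; the interior point is a saddle.

unstable coexistence (outcome depends on initial conditions)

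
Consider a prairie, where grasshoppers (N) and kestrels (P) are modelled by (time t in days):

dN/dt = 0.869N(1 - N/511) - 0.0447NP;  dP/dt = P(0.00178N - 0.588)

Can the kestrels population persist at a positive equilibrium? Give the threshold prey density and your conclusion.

The predator equation gives dP/dt > 0 only when N > 0.588/0.00178 = 330.
Without the predator, N → K = 511. Since 511 > 330, the predator can invade and persist.

Threshold N = 330; K > 330, so yes, the predator persists.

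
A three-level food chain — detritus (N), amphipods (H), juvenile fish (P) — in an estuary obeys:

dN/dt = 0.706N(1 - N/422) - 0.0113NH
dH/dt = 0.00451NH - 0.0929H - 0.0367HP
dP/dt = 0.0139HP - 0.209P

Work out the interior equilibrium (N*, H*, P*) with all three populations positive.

From dP/dt = 0: 0.0139H* = 0.209, so H* = 15.
From dN/dt = 0: 0.706(1 - N*/422) = 0.0113·15, giving N* = 422·(1 - 0.241) = 320.
From dH/dt = 0: 0.00451·320 - 0.0929 = 0.0367P*, so P* = 1.35/0.0367 = 36.8.

N* ≈ 320, H* ≈ 15, P* ≈ 36.8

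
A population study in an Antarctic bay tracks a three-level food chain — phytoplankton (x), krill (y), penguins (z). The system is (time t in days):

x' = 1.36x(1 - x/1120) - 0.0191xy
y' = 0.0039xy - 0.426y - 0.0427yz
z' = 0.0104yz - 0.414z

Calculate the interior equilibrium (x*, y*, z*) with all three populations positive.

x* ≈ 494, y* ≈ 39.8, z* ≈ 35.1

From dz/dt = 0: 0.0104y* = 0.414, so y* = 39.8.
From dx/dt = 0: 1.36(1 - x*/1120) = 0.0191·39.8, giving x* = 1120·(1 - 0.559) = 494.
From dy/dt = 0: 0.0039·494 - 0.426 = 0.0427z*, so z* = 1.5/0.0427 = 35.1.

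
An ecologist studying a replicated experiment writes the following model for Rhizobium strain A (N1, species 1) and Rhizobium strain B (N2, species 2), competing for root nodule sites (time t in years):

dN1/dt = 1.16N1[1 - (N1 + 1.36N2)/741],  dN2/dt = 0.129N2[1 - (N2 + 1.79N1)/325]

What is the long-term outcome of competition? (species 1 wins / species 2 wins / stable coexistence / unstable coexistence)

species 1 excludes species 2

Compare the nullcline intercepts: K1/α12 = 741/1.36 = 545 > K2 = 325; K2/α21 = 325/1.79 = 182 < K1 = 741.
Since the inequalities point opposite ways, species 1 can invade but species 2 cannot.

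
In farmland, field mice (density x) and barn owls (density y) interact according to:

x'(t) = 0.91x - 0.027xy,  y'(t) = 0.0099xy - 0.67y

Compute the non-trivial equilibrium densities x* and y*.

Set dy/dt = 0 with y > 0: 0.0099x - 0.67 = 0, so x* = 0.67/0.0099 = 67.7.
Set dx/dt = 0 with x > 0: 0.91 - 0.027y = 0, so y* = 0.91/0.027 = 33.7.

x* ≈ 67.7, y* ≈ 33.7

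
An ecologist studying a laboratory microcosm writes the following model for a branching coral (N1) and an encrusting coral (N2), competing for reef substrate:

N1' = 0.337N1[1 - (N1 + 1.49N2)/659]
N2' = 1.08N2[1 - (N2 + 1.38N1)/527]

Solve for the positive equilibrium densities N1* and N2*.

N1* ≈ 120, N2* ≈ 362

Setting both brackets to zero gives the nullclines N1 + 1.49N2 = 659 and 1.38N1 + N2 = 527.
Substituting N2 = 527 - 1.38N1 into the first: N1(1 - 1.49·1.38) = 659 - 1.49·527.
So N1* = -126/-1.06 = 120, and then N2* = 527 - 1.38·120 = 362.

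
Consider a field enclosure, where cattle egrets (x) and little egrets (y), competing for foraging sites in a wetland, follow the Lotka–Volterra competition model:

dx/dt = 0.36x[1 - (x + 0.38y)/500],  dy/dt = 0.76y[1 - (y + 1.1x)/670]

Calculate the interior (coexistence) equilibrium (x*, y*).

x* ≈ 422, y* ≈ 206

Setting both brackets to zero gives the nullclines x + 0.38y = 500 and 1.1x + y = 670.
Substituting y = 670 - 1.1x into the first: x(1 - 0.38·1.1) = 500 - 0.38·670.
So x* = 245/0.582 = 422, and then y* = 670 - 1.1·422 = 206.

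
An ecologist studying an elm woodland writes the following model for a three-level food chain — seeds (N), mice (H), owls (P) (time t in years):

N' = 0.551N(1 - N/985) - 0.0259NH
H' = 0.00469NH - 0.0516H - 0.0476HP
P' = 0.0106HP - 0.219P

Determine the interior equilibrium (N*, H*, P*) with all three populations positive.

N* ≈ 28.4, H* ≈ 20.7, P* ≈ 1.72

From dP/dt = 0: 0.0106H* = 0.219, so H* = 20.7.
From dN/dt = 0: 0.551(1 - N*/985) = 0.0259·20.7, giving N* = 985·(1 - 0.971) = 28.4.
From dH/dt = 0: 0.00469·28.4 - 0.0516 = 0.0476P*, so P* = 0.0817/0.0476 = 1.72.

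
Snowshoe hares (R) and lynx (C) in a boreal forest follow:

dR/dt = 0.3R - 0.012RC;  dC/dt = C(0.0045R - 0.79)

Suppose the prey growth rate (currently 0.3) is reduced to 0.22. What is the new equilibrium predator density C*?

At the interior fixed point, setting dR/dt = 0 with R > 0 fixes C* = (prey growth rate)/(RC coefficient) — independent of the other coefficients.
With the change, C* = 0.22/0.012 = 18.3; it falls from 25.

C* ≈ 18.3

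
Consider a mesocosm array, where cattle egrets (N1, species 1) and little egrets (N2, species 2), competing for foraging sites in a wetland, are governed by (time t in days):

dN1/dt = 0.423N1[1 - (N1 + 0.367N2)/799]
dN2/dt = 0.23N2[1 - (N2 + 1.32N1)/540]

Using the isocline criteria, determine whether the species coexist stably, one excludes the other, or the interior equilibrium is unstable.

species 1 excludes species 2

Compare the nullcline intercepts: K1/α12 = 799/0.367 = 2180 > K2 = 540; K2/α21 = 540/1.32 = 409 < K1 = 799.
Since the inequalities point opposite ways, species 1 can invade but species 2 cannot.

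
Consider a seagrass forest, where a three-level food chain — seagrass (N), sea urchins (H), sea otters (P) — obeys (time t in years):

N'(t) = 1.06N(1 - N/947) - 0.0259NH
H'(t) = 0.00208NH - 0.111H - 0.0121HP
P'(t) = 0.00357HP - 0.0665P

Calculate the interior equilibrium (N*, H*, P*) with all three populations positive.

N* ≈ 516, H* ≈ 18.6, P* ≈ 79.5

From dP/dt = 0: 0.00357H* = 0.0665, so H* = 18.6.
From dN/dt = 0: 1.06(1 - N*/947) = 0.0259·18.6, giving N* = 947·(1 - 0.455) = 516.
From dH/dt = 0: 0.00208·516 - 0.111 = 0.0121P*, so P* = 0.962/0.0121 = 79.5.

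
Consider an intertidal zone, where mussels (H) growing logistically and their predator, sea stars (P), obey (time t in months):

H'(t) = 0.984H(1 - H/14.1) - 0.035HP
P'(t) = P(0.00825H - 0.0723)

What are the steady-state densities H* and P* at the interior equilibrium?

H* ≈ 8.76, P* ≈ 10.6

From dP/dt = 0 with P > 0: 0.00825H* = 0.0723, so H* = 8.76.
Substitute into dH/dt = 0: 0.984(1 - 8.76/14.1) = 0.035P*.
The bracket is 0.378, giving P* = 0.372/0.035 = 10.6.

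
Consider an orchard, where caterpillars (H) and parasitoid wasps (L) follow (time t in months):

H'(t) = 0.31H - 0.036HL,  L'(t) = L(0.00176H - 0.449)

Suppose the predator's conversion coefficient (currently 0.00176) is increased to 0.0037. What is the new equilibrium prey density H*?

At the interior fixed point, setting dL/dt = 0 with L > 0 fixes H* = (predator death rate)/(HL coefficient) — independent of the other coefficients.
With the change, H* = 0.449/0.0037 = 121; it falls from 255.

H* ≈ 121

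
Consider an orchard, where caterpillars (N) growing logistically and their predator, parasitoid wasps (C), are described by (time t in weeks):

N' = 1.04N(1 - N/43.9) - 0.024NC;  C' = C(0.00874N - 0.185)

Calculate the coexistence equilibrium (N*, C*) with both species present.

N* ≈ 21.2, C* ≈ 22.4

From dC/dt = 0 with C > 0: 0.00874N* = 0.185, so N* = 21.2.
Substitute into dN/dt = 0: 1.04(1 - 21.2/43.9) = 0.024C*.
The bracket is 0.518, giving C* = 0.539/0.024 = 22.4.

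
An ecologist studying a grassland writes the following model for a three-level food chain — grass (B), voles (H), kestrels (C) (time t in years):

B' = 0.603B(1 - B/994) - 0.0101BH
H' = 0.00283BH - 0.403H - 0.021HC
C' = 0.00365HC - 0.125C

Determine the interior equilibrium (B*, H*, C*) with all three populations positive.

B* ≈ 424, H* ≈ 34.2, C* ≈ 37.9

From dC/dt = 0: 0.00365H* = 0.125, so H* = 34.2.
From dB/dt = 0: 0.603(1 - B*/994) = 0.0101·34.2, giving B* = 994·(1 - 0.574) = 424.
From dH/dt = 0: 0.00283·424 - 0.403 = 0.021C*, so C* = 0.796/0.021 = 37.9.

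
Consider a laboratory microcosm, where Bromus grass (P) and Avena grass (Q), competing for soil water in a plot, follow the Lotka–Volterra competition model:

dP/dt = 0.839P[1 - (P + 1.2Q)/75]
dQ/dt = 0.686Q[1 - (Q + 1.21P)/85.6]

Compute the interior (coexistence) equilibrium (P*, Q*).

P* ≈ 61.3, Q* ≈ 11.4

Setting both brackets to zero gives the nullclines P + 1.2Q = 75 and 1.21P + Q = 85.6.
Substituting Q = 85.6 - 1.21P into the first: P(1 - 1.2·1.21) = 75 - 1.2·85.6.
So P* = -27.7/-0.452 = 61.3, and then Q* = 85.6 - 1.21·61.3 = 11.4.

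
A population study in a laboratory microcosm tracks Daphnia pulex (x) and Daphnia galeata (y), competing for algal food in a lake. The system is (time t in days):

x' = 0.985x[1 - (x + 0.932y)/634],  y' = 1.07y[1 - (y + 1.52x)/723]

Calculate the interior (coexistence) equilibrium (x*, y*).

x* ≈ 95.6, y* ≈ 578

Setting both brackets to zero gives the nullclines x + 0.932y = 634 and 1.52x + y = 723.
Substituting y = 723 - 1.52x into the first: x(1 - 0.932·1.52) = 634 - 0.932·723.
So x* = -39.8/-0.417 = 95.6, and then y* = 723 - 1.52·95.6 = 578.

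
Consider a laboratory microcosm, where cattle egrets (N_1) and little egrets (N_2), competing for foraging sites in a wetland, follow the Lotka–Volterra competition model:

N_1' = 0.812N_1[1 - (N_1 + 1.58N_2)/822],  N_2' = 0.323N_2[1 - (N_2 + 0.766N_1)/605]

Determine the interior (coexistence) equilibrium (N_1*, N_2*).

N_1* ≈ 637, N_2* ≈ 117

Setting both brackets to zero gives the nullclines N_1 + 1.58N_2 = 822 and 0.766N_1 + N_2 = 605.
Substituting N_2 = 605 - 0.766N_1 into the first: N_1(1 - 1.58·0.766) = 822 - 1.58·605.
So N_1* = -134/-0.21 = 637, and then N_2* = 605 - 0.766·637 = 117.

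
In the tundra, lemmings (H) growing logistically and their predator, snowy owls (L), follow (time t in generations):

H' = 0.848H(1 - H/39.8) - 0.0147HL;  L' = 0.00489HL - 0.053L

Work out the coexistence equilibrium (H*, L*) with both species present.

From dL/dt = 0 with L > 0: 0.00489H* = 0.053, so H* = 10.8.
Substitute into dH/dt = 0: 0.848(1 - 10.8/39.8) = 0.0147L*.
The bracket is 0.728, giving L* = 0.617/0.0147 = 42.

H* ≈ 10.8, L* ≈ 42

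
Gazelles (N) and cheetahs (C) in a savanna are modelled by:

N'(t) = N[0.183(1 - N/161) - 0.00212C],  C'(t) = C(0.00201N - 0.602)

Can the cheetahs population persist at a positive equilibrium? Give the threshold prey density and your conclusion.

The predator equation gives dC/dt > 0 only when N > 0.602/0.00201 = 300.
Without the predator, N → K = 161. Since 161 < 300, the predator cannot invade.

Threshold N = 300; K < 300, so no, the predator goes extinct.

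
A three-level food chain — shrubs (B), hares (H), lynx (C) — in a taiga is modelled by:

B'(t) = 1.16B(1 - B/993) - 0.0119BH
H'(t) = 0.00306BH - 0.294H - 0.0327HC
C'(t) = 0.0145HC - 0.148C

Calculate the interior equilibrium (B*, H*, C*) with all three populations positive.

From dC/dt = 0: 0.0145H* = 0.148, so H* = 10.2.
From dB/dt = 0: 1.16(1 - B*/993) = 0.0119·10.2, giving B* = 993·(1 - 0.105) = 889.
From dH/dt = 0: 0.00306·889 - 0.294 = 0.0327C*, so C* = 2.43/0.0327 = 74.2.

B* ≈ 889, H* ≈ 10.2, C* ≈ 74.2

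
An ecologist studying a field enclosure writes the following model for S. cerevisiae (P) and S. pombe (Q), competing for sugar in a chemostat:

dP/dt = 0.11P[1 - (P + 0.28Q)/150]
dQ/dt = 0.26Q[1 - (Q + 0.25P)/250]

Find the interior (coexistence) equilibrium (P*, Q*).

Setting both brackets to zero gives the nullclines P + 0.28Q = 150 and 0.25P + Q = 250.
Substituting Q = 250 - 0.25P into the first: P(1 - 0.28·0.25) = 150 - 0.28·250.
So P* = 80/0.93 = 86, and then Q* = 250 - 0.25·86 = 228.

P* ≈ 86, Q* ≈ 228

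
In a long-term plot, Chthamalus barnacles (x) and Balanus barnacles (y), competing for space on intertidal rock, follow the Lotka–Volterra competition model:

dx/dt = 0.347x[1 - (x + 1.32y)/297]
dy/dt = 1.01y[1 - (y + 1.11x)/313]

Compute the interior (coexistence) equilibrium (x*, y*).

Setting both brackets to zero gives the nullclines x + 1.32y = 297 and 1.11x + y = 313.
Substituting y = 313 - 1.11x into the first: x(1 - 1.32·1.11) = 297 - 1.32·313.
So x* = -116/-0.465 = 250, and then y* = 313 - 1.11·250 = 35.8.

x* ≈ 250, y* ≈ 35.8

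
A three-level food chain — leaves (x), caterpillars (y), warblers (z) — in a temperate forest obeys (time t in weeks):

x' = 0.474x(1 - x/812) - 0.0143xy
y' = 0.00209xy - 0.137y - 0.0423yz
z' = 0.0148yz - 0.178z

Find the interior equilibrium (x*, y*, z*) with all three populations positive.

x* ≈ 517, y* ≈ 12, z* ≈ 22.3

From dz/dt = 0: 0.0148y* = 0.178, so y* = 12.
From dx/dt = 0: 0.474(1 - x*/812) = 0.0143·12, giving x* = 812·(1 - 0.363) = 517.
From dy/dt = 0: 0.00209·517 - 0.137 = 0.0423z*, so z* = 0.944/0.0423 = 22.3.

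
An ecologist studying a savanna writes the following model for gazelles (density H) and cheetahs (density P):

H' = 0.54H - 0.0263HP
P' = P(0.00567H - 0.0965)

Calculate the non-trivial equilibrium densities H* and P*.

Set dP/dt = 0 with P > 0: 0.00567H - 0.0965 = 0, so H* = 0.0965/0.00567 = 17.
Set dH/dt = 0 with H > 0: 0.54 - 0.0263P = 0, so P* = 0.54/0.0263 = 20.5.

H* ≈ 17, P* ≈ 20.5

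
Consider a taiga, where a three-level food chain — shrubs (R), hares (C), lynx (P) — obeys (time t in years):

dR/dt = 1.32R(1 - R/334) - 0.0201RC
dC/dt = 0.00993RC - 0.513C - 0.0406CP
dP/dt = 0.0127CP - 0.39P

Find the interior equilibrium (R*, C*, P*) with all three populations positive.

R* ≈ 178, C* ≈ 30.7, P* ≈ 30.9

From dP/dt = 0: 0.0127C* = 0.39, so C* = 30.7.
From dR/dt = 0: 1.32(1 - R*/334) = 0.0201·30.7, giving R* = 334·(1 - 0.468) = 178.
From dC/dt = 0: 0.00993·178 - 0.513 = 0.0406P*, so P* = 1.25/0.0406 = 30.9.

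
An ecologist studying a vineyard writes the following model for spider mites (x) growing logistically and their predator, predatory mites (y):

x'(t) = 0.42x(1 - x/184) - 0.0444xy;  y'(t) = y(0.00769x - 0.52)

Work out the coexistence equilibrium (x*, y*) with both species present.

x* ≈ 67.6, y* ≈ 5.98

From dy/dt = 0 with y > 0: 0.00769x* = 0.52, so x* = 67.6.
Substitute into dx/dt = 0: 0.42(1 - 67.6/184) = 0.0444y*.
The bracket is 0.632, giving y* = 0.266/0.0444 = 5.98.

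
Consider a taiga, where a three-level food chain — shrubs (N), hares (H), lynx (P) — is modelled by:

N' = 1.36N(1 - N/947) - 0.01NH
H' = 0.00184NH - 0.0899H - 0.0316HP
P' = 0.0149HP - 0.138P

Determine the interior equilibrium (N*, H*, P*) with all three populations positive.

From dP/dt = 0: 0.0149H* = 0.138, so H* = 9.26.
From dN/dt = 0: 1.36(1 - N*/947) = 0.01·9.26, giving N* = 947·(1 - 0.0681) = 883.
From dH/dt = 0: 0.00184·883 - 0.0899 = 0.0316P*, so P* = 1.53/0.0316 = 48.5.

N* ≈ 883, H* ≈ 9.26, P* ≈ 48.5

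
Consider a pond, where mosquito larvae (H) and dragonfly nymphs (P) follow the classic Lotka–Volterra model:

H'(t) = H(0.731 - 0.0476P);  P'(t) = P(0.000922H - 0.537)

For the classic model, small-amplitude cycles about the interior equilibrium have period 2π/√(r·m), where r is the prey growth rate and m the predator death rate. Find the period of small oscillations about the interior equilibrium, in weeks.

T ≈ 10 weeks

Here r = 0.731 and m = 0.537, so r·m = 0.393.
ω = √0.393 = 0.627 per week, hence T = 2π/ω ≈ 10 weeks.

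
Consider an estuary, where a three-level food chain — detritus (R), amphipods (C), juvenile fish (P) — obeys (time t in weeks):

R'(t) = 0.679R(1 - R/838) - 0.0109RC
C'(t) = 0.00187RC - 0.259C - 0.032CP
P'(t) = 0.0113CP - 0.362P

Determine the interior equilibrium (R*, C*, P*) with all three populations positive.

From dP/dt = 0: 0.0113C* = 0.362, so C* = 32.
From dR/dt = 0: 0.679(1 - R*/838) = 0.0109·32, giving R* = 838·(1 - 0.514) = 407.
From dC/dt = 0: 0.00187·407 - 0.259 = 0.032P*, so P* = 0.502/0.032 = 15.7.

R* ≈ 407, C* ≈ 32, P* ≈ 15.7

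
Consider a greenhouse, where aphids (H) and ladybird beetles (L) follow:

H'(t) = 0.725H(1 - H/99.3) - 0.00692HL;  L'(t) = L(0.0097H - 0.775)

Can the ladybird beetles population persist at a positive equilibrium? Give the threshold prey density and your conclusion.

The predator equation gives dL/dt > 0 only when H > 0.775/0.0097 = 79.9.
Without the predator, H → K = 99.3. Since 99.3 > 79.9, the predator can invade and persist.

Threshold H = 79.9; K > 79.9, so yes, the predator persists.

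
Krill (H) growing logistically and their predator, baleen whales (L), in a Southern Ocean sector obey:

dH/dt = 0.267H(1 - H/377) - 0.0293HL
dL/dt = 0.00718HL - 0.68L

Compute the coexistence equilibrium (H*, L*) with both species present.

From dL/dt = 0 with L > 0: 0.00718H* = 0.68, so H* = 94.7.
Substitute into dH/dt = 0: 0.267(1 - 94.7/377) = 0.0293L*.
The bracket is 0.749, giving L* = 0.2/0.0293 = 6.82.

H* ≈ 94.7, L* ≈ 6.82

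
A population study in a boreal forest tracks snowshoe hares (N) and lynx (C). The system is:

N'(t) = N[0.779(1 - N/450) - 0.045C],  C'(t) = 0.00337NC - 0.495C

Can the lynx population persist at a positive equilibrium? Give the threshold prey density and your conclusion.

The predator equation gives dC/dt > 0 only when N > 0.495/0.00337 = 147.
Without the predator, N → K = 450. Since 450 > 147, the predator can invade and persist.

Threshold N = 147; K > 147, so yes, the predator persists.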